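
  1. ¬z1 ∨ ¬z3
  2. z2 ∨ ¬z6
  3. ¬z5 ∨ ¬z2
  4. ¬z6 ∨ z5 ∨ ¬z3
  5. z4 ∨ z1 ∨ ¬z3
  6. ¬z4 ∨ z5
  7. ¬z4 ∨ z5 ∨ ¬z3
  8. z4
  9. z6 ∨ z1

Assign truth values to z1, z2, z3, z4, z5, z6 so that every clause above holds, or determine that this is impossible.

z1 ↦ True, z2 ↦ False, z3 ↦ False, z4 ↦ True, z5 ↦ True, z6 ↦ False

Unit clause (z4) forces z4 = True.
Unit clause (z5) forces z5 = True.
Unit clause (¬z2) forces z2 = False.
Unit clause (¬z6) forces z6 = False.
Unit clause (z1) forces z1 = True.
Unit clause (¬z3) forces z3 = False.
Every clause now holds.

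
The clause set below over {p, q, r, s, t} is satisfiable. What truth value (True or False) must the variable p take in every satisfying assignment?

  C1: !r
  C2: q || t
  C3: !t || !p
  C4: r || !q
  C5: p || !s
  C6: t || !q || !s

Suppose p = true.
Unit clause (!r) forces r = false.
Unit clause (!t) forces t = false.
Unit clause (q) forces q = true.
But (!q) is also a unit clause — contradiction.
So every satisfying assignment has p = False.

False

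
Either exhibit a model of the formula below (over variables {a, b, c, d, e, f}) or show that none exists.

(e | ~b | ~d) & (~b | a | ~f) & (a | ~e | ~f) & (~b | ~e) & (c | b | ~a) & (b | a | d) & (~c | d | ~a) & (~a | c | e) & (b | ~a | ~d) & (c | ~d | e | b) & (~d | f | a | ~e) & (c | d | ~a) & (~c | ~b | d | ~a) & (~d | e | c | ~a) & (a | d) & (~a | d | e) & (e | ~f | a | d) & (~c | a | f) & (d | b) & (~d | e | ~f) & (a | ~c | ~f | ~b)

Branch on b: set b = 0.
(d) alone gives d = 1.
(~a) alone gives a = 0.
Branch on e: set e = 0.
(c) alone gives c = 1.
(f) alone gives f = 1.
But (~f) is also a unit clause — contradiction.
Undo e and try e = 1.
(~f) alone gives f = 0.
But (f) is also a unit clause — contradiction.
Both values of e lead to a conflict.
Undo b and try b = 1.
(~e) alone gives e = 0.
(~d) alone gives d = 0.
(a) alone gives a = 1.
But (~a) is also a unit clause — contradiction.
Both values of b lead to a conflict.

UNSATISFIABLE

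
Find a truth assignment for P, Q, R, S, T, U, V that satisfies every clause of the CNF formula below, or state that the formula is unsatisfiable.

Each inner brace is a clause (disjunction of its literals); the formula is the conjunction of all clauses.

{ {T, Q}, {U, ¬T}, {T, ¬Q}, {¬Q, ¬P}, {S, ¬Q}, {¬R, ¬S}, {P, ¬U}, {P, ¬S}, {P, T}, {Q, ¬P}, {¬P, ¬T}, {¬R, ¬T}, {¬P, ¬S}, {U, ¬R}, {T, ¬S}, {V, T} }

Branch on T: set T = True.
The clause (U) is unit, so U = True.
The clause (P) is unit, so P = True.
But (¬P) is also a unit clause — contradiction.
So T must be the other value — set T = False.
The clause (Q) is unit, so Q = True.
But (¬Q) is also a unit clause — contradiction.
Either choice for T ends in contradiction.

UNSATISFIABLE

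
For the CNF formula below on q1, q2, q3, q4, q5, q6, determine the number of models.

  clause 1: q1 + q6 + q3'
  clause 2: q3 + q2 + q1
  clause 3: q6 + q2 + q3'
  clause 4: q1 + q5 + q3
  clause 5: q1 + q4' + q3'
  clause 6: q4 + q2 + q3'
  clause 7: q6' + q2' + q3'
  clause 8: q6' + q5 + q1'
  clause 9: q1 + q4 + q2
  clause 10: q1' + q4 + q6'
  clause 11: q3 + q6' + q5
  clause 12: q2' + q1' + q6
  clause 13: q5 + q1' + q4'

10

There are 2^6 = 64 truth assignments over (q1, q2, q3, q4, q5, q6).
Split on q1. With q1 = 1, the clauses containing q1 are satisfied and q1' drops from the rest; 6 of the 2^5 = 32 assignments to the other variables satisfy what remains.
With q1 = 0, by the same count on the reduced clause set, 4 assignments work.
(One model: q1=F, q2=T, q3=F, q4=F, q5=T, q6=F.)
Total: 6 + 4 = 10.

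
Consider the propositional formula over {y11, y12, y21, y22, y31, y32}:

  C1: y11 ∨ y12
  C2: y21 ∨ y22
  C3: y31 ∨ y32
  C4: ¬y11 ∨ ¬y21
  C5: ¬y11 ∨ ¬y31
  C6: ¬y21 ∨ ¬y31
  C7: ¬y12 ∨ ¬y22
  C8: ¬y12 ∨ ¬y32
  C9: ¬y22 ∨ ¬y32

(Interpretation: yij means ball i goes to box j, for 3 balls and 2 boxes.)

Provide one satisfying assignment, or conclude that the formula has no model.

Case y11 = True:
(¬y21) alone gives y21 = False.
(y22) alone gives y22 = True.
(¬y31) alone gives y31 = False.
(y32) alone gives y32 = True.
Now (¬y32) is unsatisfied and unit — conflict.
That branch fails; take y11 = False instead.
(y12) alone gives y12 = True.
(¬y22) alone gives y22 = False.
(y21) alone gives y21 = True.
(¬y31) alone gives y31 = False.
(y32) alone gives y32 = True.
Now (¬y32) is unsatisfied and unit — conflict.
Both values of y11 lead to a conflict.

UNSATISFIABLE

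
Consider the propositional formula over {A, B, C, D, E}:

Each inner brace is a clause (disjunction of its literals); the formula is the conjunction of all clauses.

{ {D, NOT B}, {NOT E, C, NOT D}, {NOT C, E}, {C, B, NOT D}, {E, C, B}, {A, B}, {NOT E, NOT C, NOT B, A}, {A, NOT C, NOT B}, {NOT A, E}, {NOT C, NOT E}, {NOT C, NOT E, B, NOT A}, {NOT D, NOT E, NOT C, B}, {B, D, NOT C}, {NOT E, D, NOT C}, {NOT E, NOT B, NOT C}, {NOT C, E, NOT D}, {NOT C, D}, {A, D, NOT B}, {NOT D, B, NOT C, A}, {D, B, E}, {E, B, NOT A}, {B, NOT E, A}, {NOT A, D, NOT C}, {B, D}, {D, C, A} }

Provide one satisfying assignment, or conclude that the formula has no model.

A ↦ false; B ↦ true; C ↦ false; D ↦ true; E ↦ false

Branch on D: set D = true.
Branch on E: set E = false.
The clause (NOT C) is unit, so C = false.
The clause (B) is unit, so B = true.
The clause (NOT A) is unit, so A = false.
Every clause now holds.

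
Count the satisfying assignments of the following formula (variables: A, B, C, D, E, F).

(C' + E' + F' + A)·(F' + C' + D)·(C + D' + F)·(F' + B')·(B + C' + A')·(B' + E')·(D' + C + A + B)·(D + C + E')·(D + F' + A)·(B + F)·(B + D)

There are 2^6 = 64 truth assignments over (A, B, C, D, E, F).
Split on F. With F = 1, the clauses containing F are satisfied and F' drops from the rest; 3 of the 2^5 = 32 assignments to the other variables satisfy what remains.
With F = 0, by the same count on the reduced clause set, 6 assignments work.
(One model: A=F, B=F, C=T, D=T, E=F, F=T.)
Total: 3 + 6 = 9.

9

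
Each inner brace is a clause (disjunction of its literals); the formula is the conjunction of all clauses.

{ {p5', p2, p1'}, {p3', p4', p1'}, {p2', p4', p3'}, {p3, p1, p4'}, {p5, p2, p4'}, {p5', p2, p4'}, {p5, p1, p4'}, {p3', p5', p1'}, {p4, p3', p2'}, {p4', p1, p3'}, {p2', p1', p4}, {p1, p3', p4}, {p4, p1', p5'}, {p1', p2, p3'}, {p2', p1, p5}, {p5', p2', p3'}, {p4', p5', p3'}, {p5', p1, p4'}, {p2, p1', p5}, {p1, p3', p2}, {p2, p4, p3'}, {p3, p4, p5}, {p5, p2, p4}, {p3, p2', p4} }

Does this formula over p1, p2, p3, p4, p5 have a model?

Try p5 = 1.
Try p2 = 0.
(p1') alone gives p1 = 0.
(p4') alone gives p4 = 0.
(p3') alone gives p3 = 0.
This assignment satisfies each clause.
A satisfying assignment: p1: 0; p2: 0; p3: 0; p4: 0; p5: 1.

Yes, satisfiable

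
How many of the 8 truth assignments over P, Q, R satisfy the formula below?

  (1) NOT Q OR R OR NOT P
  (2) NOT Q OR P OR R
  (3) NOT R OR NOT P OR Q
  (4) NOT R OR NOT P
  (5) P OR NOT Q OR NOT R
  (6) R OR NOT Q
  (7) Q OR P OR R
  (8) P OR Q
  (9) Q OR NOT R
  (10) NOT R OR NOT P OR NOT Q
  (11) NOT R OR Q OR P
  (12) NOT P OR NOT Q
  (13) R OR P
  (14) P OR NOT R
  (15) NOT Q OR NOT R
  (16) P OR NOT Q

1

There are 2^3 = 8 truth assignments over (P, Q, R).
Split on Q. With Q = true, the clauses containing Q are satisfied and NOT Q drops from the rest; 0 of the 2^2 = 4 assignments to the other variables satisfy what remains.
With Q = false, by the same count on the reduced clause set, 1 assignment works.
(One model: P=T, Q=F, R=F.)
Total: 0 + 1 = 1.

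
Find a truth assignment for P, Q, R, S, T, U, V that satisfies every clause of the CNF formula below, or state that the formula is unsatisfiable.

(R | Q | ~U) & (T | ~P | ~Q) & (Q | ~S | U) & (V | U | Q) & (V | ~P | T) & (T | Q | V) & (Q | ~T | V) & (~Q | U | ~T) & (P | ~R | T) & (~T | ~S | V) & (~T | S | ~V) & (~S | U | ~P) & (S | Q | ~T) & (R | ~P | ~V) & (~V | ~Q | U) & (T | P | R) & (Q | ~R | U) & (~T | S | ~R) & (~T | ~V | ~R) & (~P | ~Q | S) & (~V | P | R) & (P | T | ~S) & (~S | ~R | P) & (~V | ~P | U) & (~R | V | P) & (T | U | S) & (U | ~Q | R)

Case R = 1:
Case P = 1:
Case T = 0:
From the singleton clause (~Q), Q = 0.
From the singleton clause (V), V = 1.
From the singleton clause (U), U = 1.
No clause remains; S is free.

P ↦ 1; Q ↦ 0; R ↦ 1; S ↦ 1; T ↦ 0; U ↦ 1; V ↦ 1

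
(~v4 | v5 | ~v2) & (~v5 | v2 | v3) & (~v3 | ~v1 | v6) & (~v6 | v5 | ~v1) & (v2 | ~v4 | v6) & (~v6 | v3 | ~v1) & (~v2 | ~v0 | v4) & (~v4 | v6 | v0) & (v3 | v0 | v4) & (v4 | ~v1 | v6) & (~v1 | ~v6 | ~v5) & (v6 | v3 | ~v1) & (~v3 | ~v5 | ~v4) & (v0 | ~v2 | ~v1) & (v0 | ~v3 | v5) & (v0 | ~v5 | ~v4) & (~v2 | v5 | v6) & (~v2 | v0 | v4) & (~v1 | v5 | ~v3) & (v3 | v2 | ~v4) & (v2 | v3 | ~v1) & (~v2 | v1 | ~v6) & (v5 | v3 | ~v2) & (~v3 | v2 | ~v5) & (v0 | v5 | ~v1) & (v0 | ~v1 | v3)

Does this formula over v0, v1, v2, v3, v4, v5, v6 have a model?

Branch on v4: set v4 = 1.
Branch on v5: set v5 = 0.
Unit clause (~v2) forces v2 = 0.
Unit clause (v6) forces v6 = 1.
Unit clause (~v1) forces v1 = 0.
Unit clause (v3) forces v3 = 1.
Unit clause (v0) forces v0 = 1.
All clauses are satisfied.
A satisfying assignment: v0 ↦ 1,  v1 ↦ 0,  v2 ↦ 0,  v3 ↦ 1,  v4 ↦ 1,  v5 ↦ 0,  v6 ↦ 1.

Satisfiable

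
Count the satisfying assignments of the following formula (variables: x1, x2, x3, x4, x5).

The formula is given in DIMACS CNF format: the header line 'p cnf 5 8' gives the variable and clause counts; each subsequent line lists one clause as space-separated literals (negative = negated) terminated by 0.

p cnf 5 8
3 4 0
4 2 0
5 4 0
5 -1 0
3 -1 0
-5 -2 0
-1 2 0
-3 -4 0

3

There are 2^5 = 32 truth assignments over (x1, x2, x3, x4, x5).
Split on x3. With x3 = True, the clauses containing x3 are satisfied and ¬x3 drops from the rest; 0 of the 2^4 = 16 assignments to the other variables satisfy what remains.
With x3 = False, by the same count on the reduced clause set, 3 assignments work.
Total: 0 + 3 = 3.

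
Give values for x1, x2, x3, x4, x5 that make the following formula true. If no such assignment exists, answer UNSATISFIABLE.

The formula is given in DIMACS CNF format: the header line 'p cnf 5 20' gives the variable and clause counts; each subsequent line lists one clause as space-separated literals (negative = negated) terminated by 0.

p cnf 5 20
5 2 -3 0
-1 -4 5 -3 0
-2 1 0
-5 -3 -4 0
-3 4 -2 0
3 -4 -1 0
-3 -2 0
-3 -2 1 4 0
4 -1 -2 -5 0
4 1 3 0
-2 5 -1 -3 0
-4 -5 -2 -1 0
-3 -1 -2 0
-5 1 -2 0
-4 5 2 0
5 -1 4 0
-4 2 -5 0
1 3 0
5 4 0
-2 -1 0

x1: False, x2: False, x3: True, x4: False, x5: True

Suppose x2 = False.
Suppose x5 = True.
The clause (¬x4) is unit, so x4 = False.
Suppose x1 = False.
The clause (x3) is unit, so x3 = True.
Every clause now holds.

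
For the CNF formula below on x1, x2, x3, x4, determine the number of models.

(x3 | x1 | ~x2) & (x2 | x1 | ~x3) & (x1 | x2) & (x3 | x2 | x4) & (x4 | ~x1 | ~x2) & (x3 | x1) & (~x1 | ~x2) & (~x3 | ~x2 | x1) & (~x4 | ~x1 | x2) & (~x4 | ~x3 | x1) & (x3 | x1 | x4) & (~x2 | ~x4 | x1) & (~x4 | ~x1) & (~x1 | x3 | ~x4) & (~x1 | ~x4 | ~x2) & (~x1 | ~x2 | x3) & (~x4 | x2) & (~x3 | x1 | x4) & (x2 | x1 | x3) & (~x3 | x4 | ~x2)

1

There are 2^4 = 16 truth assignments over (x1, x2, x3, x4).
Split on x1. With x1 = 1, the clauses containing x1 are satisfied and ~x1 drops from the rest; 1 of the 2^3 = 8 assignments to the other variables satisfy what remains.
With x1 = 0, by the same count on the reduced clause set, 0 assignments work.
Total: 1 + 0 = 1.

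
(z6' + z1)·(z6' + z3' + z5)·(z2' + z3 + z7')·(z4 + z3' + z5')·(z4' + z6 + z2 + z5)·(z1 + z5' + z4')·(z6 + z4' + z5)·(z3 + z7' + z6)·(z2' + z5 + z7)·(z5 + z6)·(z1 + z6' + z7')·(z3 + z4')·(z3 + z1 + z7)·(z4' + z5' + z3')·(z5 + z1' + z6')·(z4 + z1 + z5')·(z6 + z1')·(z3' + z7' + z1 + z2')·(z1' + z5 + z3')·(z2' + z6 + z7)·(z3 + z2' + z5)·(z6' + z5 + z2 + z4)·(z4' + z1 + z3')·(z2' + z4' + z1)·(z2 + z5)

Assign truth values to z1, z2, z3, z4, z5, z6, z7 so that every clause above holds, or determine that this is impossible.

z1 ↦ 1,  z2 ↦ 0,  z3 ↦ 0,  z4 ↦ 0,  z5 ↦ 1,  z6 ↦ 1,  z7 ↦ 1

Case z6 = 1:
(z1) alone gives z1 = 1.
(z5) alone gives z5 = 1.
Case z4 = 0:
(z3') alone gives z3 = 0.
Case z2 = 0:
No clause remains; z7 is free.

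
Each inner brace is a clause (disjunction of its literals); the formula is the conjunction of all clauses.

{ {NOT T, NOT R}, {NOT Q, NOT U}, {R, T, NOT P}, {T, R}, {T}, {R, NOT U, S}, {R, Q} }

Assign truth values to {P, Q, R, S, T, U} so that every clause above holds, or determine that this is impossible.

P: true; Q: true; R: false; S: true; T: true; U: false

The clause (T) is unit, so T = true.
The clause (NOT R) is unit, so R = false.
The clause (Q) is unit, so Q = true.
The clause (NOT U) is unit, so U = false.
Every clause is now satisfied; P, S are unconstrained.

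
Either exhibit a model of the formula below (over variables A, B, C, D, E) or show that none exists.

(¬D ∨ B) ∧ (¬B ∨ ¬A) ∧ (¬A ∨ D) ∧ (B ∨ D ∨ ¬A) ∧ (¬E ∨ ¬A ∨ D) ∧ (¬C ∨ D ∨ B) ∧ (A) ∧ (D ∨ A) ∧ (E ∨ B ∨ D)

UNSATISFIABLE

(A) alone gives A = True.
(¬B) alone gives B = False.
(¬D) alone gives D = False.
But (D) is also a unit clause — contradiction.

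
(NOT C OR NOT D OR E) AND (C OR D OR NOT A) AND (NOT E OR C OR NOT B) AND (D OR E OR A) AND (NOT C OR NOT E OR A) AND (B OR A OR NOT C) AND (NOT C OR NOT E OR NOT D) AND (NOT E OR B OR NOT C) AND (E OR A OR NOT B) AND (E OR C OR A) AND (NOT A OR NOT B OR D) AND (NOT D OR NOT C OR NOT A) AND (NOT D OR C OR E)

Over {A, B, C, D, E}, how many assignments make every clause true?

There are 2^5 = 32 truth assignments over (A, B, C, D, E).
Split on A. With A = true, the clauses containing A are satisfied and NOT A drops from the rest; 2 of the 2^4 = 16 assignments to the other variables satisfy what remains.
With A = false, by the same count on the reduced clause set, 2 assignments work.
(One model: A=F, B=F, C=F, D=F, E=T.)
Total: 2 + 2 = 4.

4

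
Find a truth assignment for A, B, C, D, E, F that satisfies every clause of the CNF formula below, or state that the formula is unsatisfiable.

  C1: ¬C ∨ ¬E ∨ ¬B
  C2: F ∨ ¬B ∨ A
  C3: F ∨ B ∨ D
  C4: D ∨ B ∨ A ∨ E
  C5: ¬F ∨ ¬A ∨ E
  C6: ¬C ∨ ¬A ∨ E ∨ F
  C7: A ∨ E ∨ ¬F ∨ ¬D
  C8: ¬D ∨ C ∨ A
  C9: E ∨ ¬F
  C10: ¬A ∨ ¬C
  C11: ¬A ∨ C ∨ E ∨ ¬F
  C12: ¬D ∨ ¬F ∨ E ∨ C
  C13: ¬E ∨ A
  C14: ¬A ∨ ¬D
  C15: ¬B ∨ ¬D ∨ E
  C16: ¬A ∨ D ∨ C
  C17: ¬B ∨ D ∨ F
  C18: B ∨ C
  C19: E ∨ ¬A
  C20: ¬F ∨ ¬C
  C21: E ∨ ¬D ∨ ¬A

Suppose E = False.
(¬F) alone gives F = False.
(¬A) alone gives A = False.
(¬B) alone gives B = False.
(D) alone gives D = True.
(C) alone gives C = True.
All clauses are satisfied.

A=False, B=False, C=True, D=True, E=False, F=False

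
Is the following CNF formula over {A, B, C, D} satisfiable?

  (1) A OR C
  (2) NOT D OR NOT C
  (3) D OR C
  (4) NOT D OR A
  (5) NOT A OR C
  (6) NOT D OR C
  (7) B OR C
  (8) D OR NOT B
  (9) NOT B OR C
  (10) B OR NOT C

Unsatisfiable

Case A = true:
The clause (C) is unit, so C = true.
The clause (NOT D) is unit, so D = false.
The clause (NOT B) is unit, so B = false.
But (B) is also a unit clause — contradiction.
Undo A and try A = false.
The clause (C) is unit, so C = true.
The clause (NOT D) is unit, so D = false.
The clause (NOT B) is unit, so B = false.
But (B) is also a unit clause — contradiction.
Neither A = true nor A = false works.
No assignment satisfies every clause.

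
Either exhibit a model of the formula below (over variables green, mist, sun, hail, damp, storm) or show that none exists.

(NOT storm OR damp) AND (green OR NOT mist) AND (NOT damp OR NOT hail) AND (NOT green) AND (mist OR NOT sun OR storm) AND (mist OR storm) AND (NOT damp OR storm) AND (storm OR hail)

green=false, mist=false, sun=false, hail=false, damp=true, storm=true

(NOT green) alone gives green = false.
(NOT mist) alone gives mist = false.
(storm) alone gives storm = true.
(damp) alone gives damp = true.
(NOT hail) alone gives hail = false.
All clauses hold; sun can take either value.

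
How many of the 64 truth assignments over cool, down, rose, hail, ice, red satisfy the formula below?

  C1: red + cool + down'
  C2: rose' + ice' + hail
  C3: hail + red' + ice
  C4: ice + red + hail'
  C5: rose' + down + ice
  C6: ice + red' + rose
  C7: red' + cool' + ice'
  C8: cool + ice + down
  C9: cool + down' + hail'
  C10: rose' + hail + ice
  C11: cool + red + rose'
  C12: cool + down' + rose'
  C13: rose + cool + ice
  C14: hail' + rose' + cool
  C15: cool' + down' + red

There are 2^6 = 64 truth assignments over (cool, down, rose, hail, ice, red).
Split on cool. With cool = 1, the clauses containing cool are satisfied and cool' drops from the rest; 5 of the 2^5 = 32 assignments to the other variables satisfy what remains.
With cool = 0, by the same count on the reduced clause set, 5 assignments work.
(One model: cool=F, down=F, rose=F, hail=F, ice=T, red=F.)
Total: 5 + 5 = 10.

10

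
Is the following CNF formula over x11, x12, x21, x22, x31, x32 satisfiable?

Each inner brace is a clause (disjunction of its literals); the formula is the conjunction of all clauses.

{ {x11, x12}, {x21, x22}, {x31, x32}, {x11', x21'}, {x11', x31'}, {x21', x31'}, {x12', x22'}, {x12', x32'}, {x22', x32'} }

Suppose x11 = 1.
Unit clause (x21') forces x21 = 0.
Unit clause (x22) forces x22 = 1.
Unit clause (x31') forces x31 = 0.
Unit clause (x32) forces x32 = 1.
Now (x32') is unsatisfied and unit — conflict.
So x11 must be the other value — set x11 = 0.
Unit clause (x12) forces x12 = 1.
Unit clause (x22') forces x22 = 0.
Unit clause (x21) forces x21 = 1.
Unit clause (x31') forces x31 = 0.
Unit clause (x32) forces x32 = 1.
Now (x32') is unsatisfied and unit — conflict.
Either choice for x11 ends in contradiction.
No assignment satisfies every clause.

No, unsatisfiable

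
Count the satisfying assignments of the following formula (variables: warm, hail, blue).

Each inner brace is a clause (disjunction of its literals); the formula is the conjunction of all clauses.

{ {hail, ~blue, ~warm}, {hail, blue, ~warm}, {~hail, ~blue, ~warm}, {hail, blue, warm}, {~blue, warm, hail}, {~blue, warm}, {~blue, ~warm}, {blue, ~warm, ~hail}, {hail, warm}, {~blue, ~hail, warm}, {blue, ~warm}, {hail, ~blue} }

1

There are 2^3 = 8 truth assignments over (warm, hail, blue).
Check each against the 12 clauses (columns in the order warm, hail, blue):
  F F F  ✗ fails (hail | blue | warm)
  F F T  ✗ fails (~blue | warm | hail)
  F T F  ✓ satisfies all
  F T T  ✗ fails (~blue | warm)
  T F F  ✗ fails (hail | blue | ~warm)
  T F T  ✗ fails (hail | ~blue | ~warm)
  T T F  ✗ fails (blue | ~warm | ~hail)
  T T T  ✗ fails (~hail | ~blue | ~warm)
1 of the 8 rows is a model.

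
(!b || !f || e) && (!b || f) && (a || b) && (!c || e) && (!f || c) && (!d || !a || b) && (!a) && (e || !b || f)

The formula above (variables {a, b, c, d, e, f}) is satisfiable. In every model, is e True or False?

Suppose e = false.
(!c) alone gives c = false.
(!f) alone gives f = false.
(!b) alone gives b = false.
(a) alone gives a = true.
But (!a) is also a unit clause — contradiction.
So every satisfying assignment has e = True.

True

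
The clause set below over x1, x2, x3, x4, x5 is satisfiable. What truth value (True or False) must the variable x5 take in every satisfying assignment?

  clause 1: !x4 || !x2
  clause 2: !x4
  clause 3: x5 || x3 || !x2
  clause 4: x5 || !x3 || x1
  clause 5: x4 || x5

Suppose x5 = false.
(!x4) alone gives x4 = false.
But (x4) is also a unit clause — contradiction.
So every satisfying assignment has x5 = True.

True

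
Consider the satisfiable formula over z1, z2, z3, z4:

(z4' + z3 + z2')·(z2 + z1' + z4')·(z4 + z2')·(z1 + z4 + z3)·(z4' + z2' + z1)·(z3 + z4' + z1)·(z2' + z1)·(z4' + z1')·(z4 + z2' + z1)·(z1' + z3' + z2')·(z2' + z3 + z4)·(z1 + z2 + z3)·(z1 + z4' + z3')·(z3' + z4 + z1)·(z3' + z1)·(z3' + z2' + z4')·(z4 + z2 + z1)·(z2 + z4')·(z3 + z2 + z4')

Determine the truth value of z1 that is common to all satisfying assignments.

True

Suppose z1 = 0.
From the singleton clause (z2'), z2 = 0.
From the singleton clause (z3), z3 = 1.
Now (z3') is unsatisfied and unit — conflict.
So every satisfying assignment has z1 = True.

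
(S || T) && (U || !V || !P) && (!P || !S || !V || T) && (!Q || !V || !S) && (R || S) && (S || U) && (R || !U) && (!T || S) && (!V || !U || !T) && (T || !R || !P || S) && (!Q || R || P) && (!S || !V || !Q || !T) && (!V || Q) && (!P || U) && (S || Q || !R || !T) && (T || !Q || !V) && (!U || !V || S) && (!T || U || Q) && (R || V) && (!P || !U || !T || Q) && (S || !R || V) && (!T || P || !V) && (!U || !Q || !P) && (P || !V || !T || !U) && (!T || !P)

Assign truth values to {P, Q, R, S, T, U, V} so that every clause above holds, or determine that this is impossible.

Branch on S: set S = true.
Branch on Q: set Q = false.
The clause (!V) is unit, so V = false.
The clause (R) is unit, so R = true.
Branch on P: set P = false.
Branch on T: set T = false.
Every clause is now satisfied; U is unconstrained.

P: false, Q: false, R: true, S: true, T: false, U: false, V: false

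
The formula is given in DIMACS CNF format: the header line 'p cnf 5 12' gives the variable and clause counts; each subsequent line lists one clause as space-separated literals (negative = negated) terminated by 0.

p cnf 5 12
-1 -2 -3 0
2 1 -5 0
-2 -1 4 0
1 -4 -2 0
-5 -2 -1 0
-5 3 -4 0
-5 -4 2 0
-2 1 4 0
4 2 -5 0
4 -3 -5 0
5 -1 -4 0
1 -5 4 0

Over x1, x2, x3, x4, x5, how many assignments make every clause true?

There are 2^5 = 32 truth assignments over (x1, x2, x3, x4, x5).
Split on x1. With x1 = True, the clauses containing x1 are satisfied and ¬x1 drops from the rest; 2 of the 2^4 = 16 assignments to the other variables satisfy what remains.
With x1 = False, by the same count on the reduced clause set, 4 assignments work.
(One model: x1=F, x2=F, x3=F, x4=F, x5=F.)
Total: 2 + 4 = 6.

6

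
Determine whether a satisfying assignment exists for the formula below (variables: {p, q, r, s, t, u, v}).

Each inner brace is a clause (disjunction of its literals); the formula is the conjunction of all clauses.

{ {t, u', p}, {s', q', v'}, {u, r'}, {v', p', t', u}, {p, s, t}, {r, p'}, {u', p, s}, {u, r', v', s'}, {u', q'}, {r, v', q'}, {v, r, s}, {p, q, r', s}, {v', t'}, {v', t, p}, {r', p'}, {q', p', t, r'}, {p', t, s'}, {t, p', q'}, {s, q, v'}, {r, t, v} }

Try u = 1.
(q') alone gives q = 0.
Try t = 1.
(v') alone gives v = 0.
Try r = 0.
(p') alone gives p = 0.
(s) alone gives s = 1.
All clauses are satisfied.
A satisfying assignment: p=0, q=0, r=0, s=1, t=1, u=1, v=0.

Yes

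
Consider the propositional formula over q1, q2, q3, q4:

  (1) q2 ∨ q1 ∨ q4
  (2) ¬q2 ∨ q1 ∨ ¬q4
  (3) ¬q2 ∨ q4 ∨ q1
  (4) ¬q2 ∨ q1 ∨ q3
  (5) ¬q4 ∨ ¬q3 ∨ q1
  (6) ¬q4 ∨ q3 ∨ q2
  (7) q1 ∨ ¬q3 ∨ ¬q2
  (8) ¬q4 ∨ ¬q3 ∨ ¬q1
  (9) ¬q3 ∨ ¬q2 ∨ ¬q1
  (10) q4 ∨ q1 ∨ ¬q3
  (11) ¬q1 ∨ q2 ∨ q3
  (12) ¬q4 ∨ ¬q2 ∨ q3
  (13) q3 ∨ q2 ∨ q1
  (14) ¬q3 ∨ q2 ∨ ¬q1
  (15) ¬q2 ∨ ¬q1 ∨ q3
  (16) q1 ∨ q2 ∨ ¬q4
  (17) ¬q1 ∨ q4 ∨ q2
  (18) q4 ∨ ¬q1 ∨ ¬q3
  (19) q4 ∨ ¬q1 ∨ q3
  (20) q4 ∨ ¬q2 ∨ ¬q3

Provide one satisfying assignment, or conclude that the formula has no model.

Try q2 = True.
Try q1 = True.
(¬q3) alone gives q3 = False.
But (q3) is also a unit clause — contradiction.
So q1 must be the other value — set q1 = False.
(¬q4) alone gives q4 = False.
But (q4) is also a unit clause — contradiction.
Both values of q1 lead to a conflict.
So q2 must be the other value — set q2 = False.
Try q1 = True.
(q3) alone gives q3 = True.
But (¬q3) is also a unit clause — contradiction.
So q1 must be the other value — set q1 = False.
(q4) alone gives q4 = True.
But (¬q4) is also a unit clause — contradiction.
Both values of q1 lead to a conflict.
Both values of q2 lead to a conflict.

UNSATISFIABLE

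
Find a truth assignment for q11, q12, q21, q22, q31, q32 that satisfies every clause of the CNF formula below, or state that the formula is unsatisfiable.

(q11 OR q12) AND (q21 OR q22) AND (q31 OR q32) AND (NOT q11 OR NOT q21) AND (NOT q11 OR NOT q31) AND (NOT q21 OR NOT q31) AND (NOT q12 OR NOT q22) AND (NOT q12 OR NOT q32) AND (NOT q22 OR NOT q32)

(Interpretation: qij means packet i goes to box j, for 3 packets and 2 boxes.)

UNSATISFIABLE

Case q11 = true:
From the singleton clause (NOT q21), q21 = false.
From the singleton clause (q22), q22 = true.
From the singleton clause (NOT q31), q31 = false.
From the singleton clause (q32), q32 = true.
Now (NOT q32) is unsatisfied and unit — conflict.
Undo q11 and try q11 = false.
From the singleton clause (q12), q12 = true.
From the singleton clause (NOT q22), q22 = false.
From the singleton clause (q21), q21 = true.
From the singleton clause (NOT q31), q31 = false.
From the singleton clause (q32), q32 = true.
Now (NOT q32) is unsatisfied and unit — conflict.
Neither q11 = true nor q11 = false works.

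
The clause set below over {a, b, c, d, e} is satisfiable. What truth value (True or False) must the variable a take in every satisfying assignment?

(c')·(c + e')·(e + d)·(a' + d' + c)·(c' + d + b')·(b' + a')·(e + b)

Suppose a = 1.
(c') alone gives c = 0.
(e') alone gives e = 0.
(d) alone gives d = 1.
That conflicts with the unit clause (d').
So every satisfying assignment has a = False.

False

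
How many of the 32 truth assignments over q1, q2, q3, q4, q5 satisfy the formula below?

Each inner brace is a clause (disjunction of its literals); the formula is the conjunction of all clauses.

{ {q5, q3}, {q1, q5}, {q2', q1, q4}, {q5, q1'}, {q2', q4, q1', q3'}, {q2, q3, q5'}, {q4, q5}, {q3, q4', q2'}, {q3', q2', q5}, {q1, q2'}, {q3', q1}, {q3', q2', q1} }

4

There are 2^5 = 32 truth assignments over (q1, q2, q3, q4, q5).
Split on q4. With q4 = 1, the clauses containing q4 are satisfied and q4' drops from the rest; 2 of the 2^4 = 16 assignments to the other variables satisfy what remains.
With q4 = 0, by the same count on the reduced clause set, 2 assignments work.
Total: 2 + 2 = 4.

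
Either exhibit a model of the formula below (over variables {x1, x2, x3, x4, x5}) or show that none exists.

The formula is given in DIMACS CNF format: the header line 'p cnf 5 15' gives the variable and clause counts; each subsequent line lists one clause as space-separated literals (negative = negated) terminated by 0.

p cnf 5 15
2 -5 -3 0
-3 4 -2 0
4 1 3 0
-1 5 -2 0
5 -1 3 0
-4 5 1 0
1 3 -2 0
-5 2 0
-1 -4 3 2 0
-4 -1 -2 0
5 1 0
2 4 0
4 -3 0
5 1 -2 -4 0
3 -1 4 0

x1 ↦ True; x2 ↦ False; x3 ↦ True; x4 ↦ True; x5 ↦ False

Try x5 = False.
(x1) alone gives x1 = True.
(¬x2) alone gives x2 = False.
(x3) alone gives x3 = True.
(x4) alone gives x4 = True.
Every clause now holds.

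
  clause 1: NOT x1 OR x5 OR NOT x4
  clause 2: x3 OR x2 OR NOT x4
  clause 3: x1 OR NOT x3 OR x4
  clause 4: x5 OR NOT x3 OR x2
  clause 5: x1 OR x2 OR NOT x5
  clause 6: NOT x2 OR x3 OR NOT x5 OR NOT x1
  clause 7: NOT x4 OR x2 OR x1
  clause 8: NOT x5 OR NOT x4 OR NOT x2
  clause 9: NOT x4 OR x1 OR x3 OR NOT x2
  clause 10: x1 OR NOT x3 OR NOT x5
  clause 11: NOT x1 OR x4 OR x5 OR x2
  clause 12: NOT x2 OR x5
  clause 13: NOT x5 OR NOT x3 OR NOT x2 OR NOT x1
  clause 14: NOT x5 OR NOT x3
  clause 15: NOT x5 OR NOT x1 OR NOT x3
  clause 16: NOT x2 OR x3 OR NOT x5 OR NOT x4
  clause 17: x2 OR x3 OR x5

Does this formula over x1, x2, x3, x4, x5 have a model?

Satisfiable

Suppose x2 = false.
Suppose x3 = false.
From the singleton clause (NOT x4), x4 = false.
From the singleton clause (x5), x5 = true.
From the singleton clause (x1), x1 = true.
All clauses are satisfied.
A satisfying assignment: x1: true, x2: false, x3: false, x4: false, x5: true.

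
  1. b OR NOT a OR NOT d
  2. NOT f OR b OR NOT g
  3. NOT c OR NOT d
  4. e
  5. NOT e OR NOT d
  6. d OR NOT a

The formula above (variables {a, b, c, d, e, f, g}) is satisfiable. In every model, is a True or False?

False

Suppose a = true.
Unit clause (e) forces e = true.
Unit clause (NOT d) forces d = false.
Now (d) is unsatisfied and unit — conflict.
So every satisfying assignment has a = False.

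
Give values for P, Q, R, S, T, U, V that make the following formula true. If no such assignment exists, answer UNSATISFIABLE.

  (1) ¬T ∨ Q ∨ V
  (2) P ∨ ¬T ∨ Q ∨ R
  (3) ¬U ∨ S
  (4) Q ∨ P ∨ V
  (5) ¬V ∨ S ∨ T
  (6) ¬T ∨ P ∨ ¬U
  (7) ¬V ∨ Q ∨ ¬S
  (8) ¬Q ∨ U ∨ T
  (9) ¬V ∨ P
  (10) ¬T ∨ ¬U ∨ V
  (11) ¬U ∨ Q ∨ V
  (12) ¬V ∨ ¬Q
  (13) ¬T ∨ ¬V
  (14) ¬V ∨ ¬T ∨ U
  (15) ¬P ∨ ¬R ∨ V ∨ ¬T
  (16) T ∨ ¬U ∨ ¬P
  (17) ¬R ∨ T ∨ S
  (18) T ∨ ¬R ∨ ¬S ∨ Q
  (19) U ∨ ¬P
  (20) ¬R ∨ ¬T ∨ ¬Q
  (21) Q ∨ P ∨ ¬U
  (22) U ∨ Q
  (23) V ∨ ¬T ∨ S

P ↦ False, Q ↦ True, R ↦ False, S ↦ True, T ↦ True, U ↦ False, V ↦ False

Suppose U = False.
The clause (¬P) is unit, so P = False.
The clause (¬V) is unit, so V = False.
The clause (Q) is unit, so Q = True.
The clause (T) is unit, so T = True.
The clause (¬R) is unit, so R = False.
The clause (S) is unit, so S = True.
Every clause now holds.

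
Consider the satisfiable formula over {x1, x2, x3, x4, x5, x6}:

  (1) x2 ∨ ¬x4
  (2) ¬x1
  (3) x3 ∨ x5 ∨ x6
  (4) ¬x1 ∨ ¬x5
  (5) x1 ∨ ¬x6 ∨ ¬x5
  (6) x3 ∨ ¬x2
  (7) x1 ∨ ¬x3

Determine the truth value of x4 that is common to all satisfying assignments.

Suppose x4 = True.
(x2) alone gives x2 = True.
(¬x1) alone gives x1 = False.
(x3) alone gives x3 = True.
But (¬x3) is also a unit clause — contradiction.
So every satisfying assignment has x4 = False.

False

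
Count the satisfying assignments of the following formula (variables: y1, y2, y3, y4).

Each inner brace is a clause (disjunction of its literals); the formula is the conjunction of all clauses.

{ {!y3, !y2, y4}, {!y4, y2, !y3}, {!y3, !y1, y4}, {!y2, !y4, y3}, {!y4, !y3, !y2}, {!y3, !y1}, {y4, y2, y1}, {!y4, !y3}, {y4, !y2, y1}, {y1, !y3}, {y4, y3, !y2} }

3

There are 2^4 = 16 truth assignments over (y1, y2, y3, y4).
Check each against the 11 clauses (columns in the order y1, y2, y3, y4):
  F F F F  ✗ fails (y4 || y2 || y1)
  F F F T  ✓ satisfies all
  F F T F  ✗ fails (y4 || y2 || y1)
  F F T T  ✗ fails (!y4 || y2 || !y3)
  F T F F  ✗ fails (y4 || !y2 || y1)
  F T F T  ✗ fails (!y2 || !y4 || y3)
  F T T F  ✗ fails (!y3 || !y2 || y4)
  F T T T  ✗ fails (!y4 || !y3 || !y2)
  T F F F  ✓ satisfies all
  T F F T  ✓ satisfies all
  T F T F  ✗ fails (!y3 || !y1 || y4)
  T F T T  ✗ fails (!y4 || y2 || !y3)
  T T F F  ✗ fails (y4 || y3 || !y2)
  T T F T  ✗ fails (!y2 || !y4 || y3)
  T T T F  ✗ fails (!y3 || !y2 || y4)
  T T T T  ✗ fails (!y4 || !y3 || !y2)
3 of the 16 rows are models.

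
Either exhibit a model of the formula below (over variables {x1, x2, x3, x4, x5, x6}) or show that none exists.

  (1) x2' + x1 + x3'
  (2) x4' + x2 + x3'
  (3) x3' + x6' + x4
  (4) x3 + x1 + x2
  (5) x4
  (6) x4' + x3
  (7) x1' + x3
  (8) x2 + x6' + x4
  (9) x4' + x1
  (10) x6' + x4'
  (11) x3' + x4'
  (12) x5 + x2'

UNSATISFIABLE

Unit clause (x4) forces x4 = 1.
Unit clause (x3) forces x3 = 1.
But (x3') is also a unit clause — contradiction.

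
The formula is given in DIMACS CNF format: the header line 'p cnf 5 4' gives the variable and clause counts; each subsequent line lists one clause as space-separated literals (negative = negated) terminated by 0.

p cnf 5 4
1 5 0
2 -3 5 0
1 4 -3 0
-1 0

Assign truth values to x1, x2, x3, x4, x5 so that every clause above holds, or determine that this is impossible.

The clause (¬x1) is unit, so x1 = False.
The clause (x5) is unit, so x5 = True.
Try x4 = True.
No clause remains; x2, x3 are free.

x1 ↦ False,  x2 ↦ False,  x3 ↦ False,  x4 ↦ True,  x5 ↦ True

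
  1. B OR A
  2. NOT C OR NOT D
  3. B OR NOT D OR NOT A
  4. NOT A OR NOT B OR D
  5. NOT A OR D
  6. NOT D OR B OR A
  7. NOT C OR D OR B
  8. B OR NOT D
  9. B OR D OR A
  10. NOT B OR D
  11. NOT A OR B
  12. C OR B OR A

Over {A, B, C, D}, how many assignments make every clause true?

2

There are 2^4 = 16 truth assignments over (A, B, C, D).
Check each against the 12 clauses (columns in the order A, B, C, D):
  F F F F  ✗ fails (B OR A)
  F F F T  ✗ fails (B OR A)
  F F T F  ✗ fails (B OR A)
  F F T T  ✗ fails (B OR A)
  F T F F  ✗ fails (NOT B OR D)
  F T F T  ✓ satisfies all
  F T T F  ✗ fails (NOT B OR D)
  F T T T  ✗ fails (NOT C OR NOT D)
  T F F F  ✗ fails (NOT A OR D)
  T F F T  ✗ fails (B OR NOT D OR NOT A)
  T F T F  ✗ fails (NOT A OR D)
  T F T T  ✗ fails (NOT C OR NOT D)
  T T F F  ✗ fails (NOT A OR NOT B OR D)
  T T F T  ✓ satisfies all
  T T T F  ✗ fails (NOT A OR NOT B OR D)
  T T T T  ✗ fails (NOT C OR NOT D)
2 of the 16 rows are models.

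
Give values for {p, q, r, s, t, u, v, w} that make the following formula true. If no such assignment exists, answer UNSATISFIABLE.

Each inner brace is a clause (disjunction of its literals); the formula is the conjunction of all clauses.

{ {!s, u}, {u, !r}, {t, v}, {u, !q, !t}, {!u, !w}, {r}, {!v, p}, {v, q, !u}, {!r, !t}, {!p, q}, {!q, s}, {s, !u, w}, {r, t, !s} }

p=true; q=true; r=true; s=true; t=false; u=true; v=true; w=false

(r) alone gives r = true.
(u) alone gives u = true.
(!w) alone gives w = false.
(!t) alone gives t = false.
(v) alone gives v = true.
(p) alone gives p = true.
(q) alone gives q = true.
(s) alone gives s = true.
Every clause now holds.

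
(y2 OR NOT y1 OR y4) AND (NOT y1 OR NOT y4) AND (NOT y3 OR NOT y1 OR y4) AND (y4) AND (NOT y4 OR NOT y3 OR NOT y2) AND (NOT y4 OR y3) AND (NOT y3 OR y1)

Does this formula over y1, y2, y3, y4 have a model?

Unit clause (y4) forces y4 = true.
Unit clause (NOT y1) forces y1 = false.
Unit clause (y3) forces y3 = true.
That conflicts with the unit clause (NOT y3).
No assignment satisfies every clause.

No, unsatisfiable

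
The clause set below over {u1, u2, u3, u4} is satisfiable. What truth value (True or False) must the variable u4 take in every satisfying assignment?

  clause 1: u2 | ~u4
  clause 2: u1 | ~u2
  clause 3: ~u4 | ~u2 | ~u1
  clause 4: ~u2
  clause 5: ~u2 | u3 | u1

False

Suppose u4 = 1.
Unit clause (u2) forces u2 = 1.
That conflicts with the unit clause (~u2).
So every satisfying assignment has u4 = False.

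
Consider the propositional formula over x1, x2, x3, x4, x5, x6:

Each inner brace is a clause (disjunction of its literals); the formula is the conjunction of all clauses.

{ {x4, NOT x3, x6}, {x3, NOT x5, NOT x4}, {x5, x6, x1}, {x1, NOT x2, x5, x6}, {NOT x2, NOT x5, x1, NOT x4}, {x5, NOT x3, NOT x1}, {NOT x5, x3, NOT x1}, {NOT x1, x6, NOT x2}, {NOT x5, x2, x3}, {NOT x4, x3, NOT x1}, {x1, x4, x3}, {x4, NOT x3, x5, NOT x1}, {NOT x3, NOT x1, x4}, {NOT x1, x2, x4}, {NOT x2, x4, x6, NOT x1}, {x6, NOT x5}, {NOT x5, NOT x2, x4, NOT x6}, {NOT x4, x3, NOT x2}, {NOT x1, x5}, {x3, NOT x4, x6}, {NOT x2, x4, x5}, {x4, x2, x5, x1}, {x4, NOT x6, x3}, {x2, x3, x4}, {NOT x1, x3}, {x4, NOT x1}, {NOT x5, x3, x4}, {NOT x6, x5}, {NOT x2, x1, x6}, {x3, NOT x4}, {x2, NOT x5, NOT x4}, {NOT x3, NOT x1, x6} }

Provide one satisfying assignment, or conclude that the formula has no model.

Case x6 = true:
Unit clause (x5) forces x5 = true.
Case x3 = true:
Case x1 = true:
Unit clause (x4) forces x4 = true.
Unit clause (x2) forces x2 = true.
Every clause now holds.

x1=true,  x2=true,  x3=true,  x4=true,  x5=true,  x6=true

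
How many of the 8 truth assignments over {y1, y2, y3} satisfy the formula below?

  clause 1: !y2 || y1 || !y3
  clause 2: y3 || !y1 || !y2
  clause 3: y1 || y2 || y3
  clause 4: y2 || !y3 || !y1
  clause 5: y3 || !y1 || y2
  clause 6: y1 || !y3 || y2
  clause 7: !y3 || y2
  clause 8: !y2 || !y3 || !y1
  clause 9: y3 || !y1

There are 2^3 = 8 truth assignments over (y1, y2, y3).
Check each against the 9 clauses (columns in the order y1, y2, y3):
  F F F  ✗ fails (y1 || y2 || y3)
  F F T  ✗ fails (y1 || !y3 || y2)
  F T F  ✓ satisfies all
  F T T  ✗ fails (!y2 || y1 || !y3)
  T F F  ✗ fails (y3 || !y1 || y2)
  T F T  ✗ fails (y2 || !y3 || !y1)
  T T F  ✗ fails (y3 || !y1 || !y2)
  T T T  ✗ fails (!y2 || !y3 || !y1)
1 of the 8 rows is a model.

1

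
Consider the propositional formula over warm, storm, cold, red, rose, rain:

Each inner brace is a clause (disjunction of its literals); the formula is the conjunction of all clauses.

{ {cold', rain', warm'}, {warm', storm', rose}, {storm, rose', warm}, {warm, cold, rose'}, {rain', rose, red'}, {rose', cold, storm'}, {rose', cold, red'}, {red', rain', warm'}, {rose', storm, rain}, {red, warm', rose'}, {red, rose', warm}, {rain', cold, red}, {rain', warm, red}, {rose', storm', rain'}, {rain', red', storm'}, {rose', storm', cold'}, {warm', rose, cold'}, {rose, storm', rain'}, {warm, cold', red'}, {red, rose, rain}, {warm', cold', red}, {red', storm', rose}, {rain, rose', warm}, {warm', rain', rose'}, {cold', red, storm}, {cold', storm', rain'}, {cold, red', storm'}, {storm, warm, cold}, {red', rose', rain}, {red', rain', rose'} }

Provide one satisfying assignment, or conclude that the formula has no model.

Case cold = 0:
Case warm = 1:
Case storm = 0:
Case rose = 0:
Case rain = 0:
Unit clause (red) forces red = 1.
This assignment satisfies each clause.

warm=1; storm=0; cold=0; red=1; rose=0; rain=0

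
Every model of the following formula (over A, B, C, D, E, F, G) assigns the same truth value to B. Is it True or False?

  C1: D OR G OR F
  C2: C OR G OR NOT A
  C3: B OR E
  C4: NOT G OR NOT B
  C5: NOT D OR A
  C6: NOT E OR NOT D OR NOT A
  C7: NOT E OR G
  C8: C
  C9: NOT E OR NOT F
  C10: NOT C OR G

Suppose B = true.
(NOT G) alone gives G = false.
(NOT E) alone gives E = false.
(C) alone gives C = true.
That conflicts with the unit clause (NOT C).
So every satisfying assignment has B = False.

False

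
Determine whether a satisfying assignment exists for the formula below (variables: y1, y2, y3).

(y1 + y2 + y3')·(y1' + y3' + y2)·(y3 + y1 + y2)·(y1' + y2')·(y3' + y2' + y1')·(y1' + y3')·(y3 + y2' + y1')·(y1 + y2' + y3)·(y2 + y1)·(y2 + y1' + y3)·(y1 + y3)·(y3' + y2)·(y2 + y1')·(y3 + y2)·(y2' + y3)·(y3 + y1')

Satisfiable

Suppose y1 = 0.
(y2) alone gives y2 = 1.
(y3) alone gives y3 = 1.
Every clause now holds.
A satisfying assignment: y1: 0, y2: 1, y3: 1.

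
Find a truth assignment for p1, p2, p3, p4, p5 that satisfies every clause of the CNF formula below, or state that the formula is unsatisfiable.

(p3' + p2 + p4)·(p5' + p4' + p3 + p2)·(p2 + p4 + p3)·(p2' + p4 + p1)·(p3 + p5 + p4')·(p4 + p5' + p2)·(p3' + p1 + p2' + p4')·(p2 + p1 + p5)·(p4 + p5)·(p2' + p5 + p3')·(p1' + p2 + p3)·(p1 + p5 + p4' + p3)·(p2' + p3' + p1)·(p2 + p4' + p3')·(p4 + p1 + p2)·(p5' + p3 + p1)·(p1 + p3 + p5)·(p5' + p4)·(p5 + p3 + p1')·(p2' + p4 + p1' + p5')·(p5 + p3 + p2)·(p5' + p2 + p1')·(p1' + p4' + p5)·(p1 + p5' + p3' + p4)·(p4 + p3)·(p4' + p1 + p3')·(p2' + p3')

p1=1, p2=1, p3=0, p4=1, p5=1

Branch on p4: set p4 = 1.
Branch on p3: set p3 = 0.
(p5) alone gives p5 = 1.
(p2) alone gives p2 = 1.
(p1) alone gives p1 = 1.
All clauses are satisfied.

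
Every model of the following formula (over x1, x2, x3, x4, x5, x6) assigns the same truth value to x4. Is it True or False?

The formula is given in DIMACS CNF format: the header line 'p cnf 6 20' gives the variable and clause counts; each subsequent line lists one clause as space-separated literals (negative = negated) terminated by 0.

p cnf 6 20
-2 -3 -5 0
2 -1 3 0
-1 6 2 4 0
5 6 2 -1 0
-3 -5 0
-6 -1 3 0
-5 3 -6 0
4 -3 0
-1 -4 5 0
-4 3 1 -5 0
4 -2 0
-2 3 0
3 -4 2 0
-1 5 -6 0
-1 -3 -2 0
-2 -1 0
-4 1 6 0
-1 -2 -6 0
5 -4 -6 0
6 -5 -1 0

False

Suppose x4 = True.
Case x3 = False:
Unit clause (¬x2) forces x2 = False.
Now (x2) is unsatisfied and unit — conflict.
Undo x3 and try x3 = True.
Unit clause (¬x5) forces x5 = False.
Unit clause (¬x1) forces x1 = False.
Unit clause (x6) forces x6 = True.
Now (¬x6) is unsatisfied and unit — conflict.
Either choice for x3 ends in contradiction.
So every satisfying assignment has x4 = False.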